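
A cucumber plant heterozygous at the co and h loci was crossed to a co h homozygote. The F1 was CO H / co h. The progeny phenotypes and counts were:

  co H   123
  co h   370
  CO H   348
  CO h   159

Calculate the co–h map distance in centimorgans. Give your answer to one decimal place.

28.2 centimorgans

The recombinant classes are CO h and co H: 159 + 123 = 282.
Recombination frequency = 282/1000 = 0.2820 ≈ 28.2%, i.e. 28.2 centimorgans.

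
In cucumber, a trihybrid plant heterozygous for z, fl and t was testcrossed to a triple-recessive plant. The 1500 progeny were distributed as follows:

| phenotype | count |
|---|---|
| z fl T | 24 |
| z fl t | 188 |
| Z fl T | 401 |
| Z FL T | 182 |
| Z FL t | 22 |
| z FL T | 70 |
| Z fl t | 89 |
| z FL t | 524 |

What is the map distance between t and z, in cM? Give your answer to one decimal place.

The two most frequent reciprocal classes, Z fl T and z FL t, are the parental types, so the F1 was Z fl T / z FL t.
The two rarest classes, z fl T and Z FL t, are the double crossovers. Comparing them with the parentals, only the z allele has switched, so z is the middle locus and the order is fl – z – t.
Crossovers in the z–t interval produce the single-crossover classes Z fl t and z FL T (89 + 70 = 159) plus the double crossovers (46).
RF(z–t) = (159 + 46) / 1500 = 205/1500 = 0.1367 → 13.7 cM.

13.7 cM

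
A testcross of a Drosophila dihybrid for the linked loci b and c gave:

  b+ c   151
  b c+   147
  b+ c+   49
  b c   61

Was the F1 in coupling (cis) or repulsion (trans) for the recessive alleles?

The two most frequent classes are b+ c (151) and b c+ (147); these are the parental (non-recombinant) types.
So the F1 carried b+ c on one chromosome and b c+ on the other — the recessive alleles are on opposite chromosomes (trans / repulsion).

trans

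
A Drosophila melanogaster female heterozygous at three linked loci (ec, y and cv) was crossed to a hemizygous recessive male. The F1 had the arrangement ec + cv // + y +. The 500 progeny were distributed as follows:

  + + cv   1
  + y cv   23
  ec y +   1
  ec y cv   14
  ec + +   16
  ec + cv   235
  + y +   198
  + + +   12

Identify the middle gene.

The two rarest classes, + + cv and ec y +, are the double crossovers. Comparing them with the parentals, only the ec allele has switched, so ec is the middle locus and the order is cv – ec – y.

ec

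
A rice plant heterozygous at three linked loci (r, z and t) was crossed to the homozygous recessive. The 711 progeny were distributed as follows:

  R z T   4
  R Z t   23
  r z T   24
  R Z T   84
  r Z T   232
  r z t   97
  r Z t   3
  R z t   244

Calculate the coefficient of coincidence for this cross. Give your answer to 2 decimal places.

0.49

The two most frequent reciprocal classes, R z t and r Z T, are the parental types, so the F1 was R z t / r Z T.
The two rarest classes, R z T and r Z t, are the double crossovers. Comparing them with the parentals, only the t allele has switched, so t is the middle locus and the order is z – t – r.
z–t: (47 + 7)/711 = 0.0759; t–r: (181 + 7)/711 = 0.2644.
Expected DCO frequency = 0.0759 × 0.2644 ≈ 0.02007; observed = 7/711 ≈ 0.00985.
Coefficient of coincidence = 0.00985/0.02007 ≈ 0.49.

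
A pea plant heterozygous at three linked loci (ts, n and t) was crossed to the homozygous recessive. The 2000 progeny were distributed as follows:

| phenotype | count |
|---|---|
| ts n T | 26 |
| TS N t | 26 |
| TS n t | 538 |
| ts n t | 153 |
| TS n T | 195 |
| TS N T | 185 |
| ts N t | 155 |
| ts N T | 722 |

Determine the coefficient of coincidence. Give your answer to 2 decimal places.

0.66

The two most frequent reciprocal classes, ts N T and TS n t, are the parental types, so the F1 was ts N T / TS n t.
The two rarest classes, ts n T and TS N t, are the double crossovers. Comparing them with the parentals, only the n allele has switched, so n is the middle locus and the order is t – n – ts.
t–n: (350 + 52)/2000 = 0.2010; n–ts: (338 + 52)/2000 = 0.1950.
Expected DCO frequency = 0.2010 × 0.1950 ≈ 0.03920; observed = 52/2000 ≈ 0.02600.
Coefficient of coincidence = 0.02600/0.03920 ≈ 0.66.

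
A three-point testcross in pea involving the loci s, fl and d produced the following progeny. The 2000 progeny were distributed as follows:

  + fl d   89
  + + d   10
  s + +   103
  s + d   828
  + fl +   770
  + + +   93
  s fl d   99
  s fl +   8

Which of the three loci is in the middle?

The two most frequent reciprocal classes, + fl + and s + d, are the parental types, so the F1 was + fl + / s + d.
The two rarest classes, s fl + and + + d, are the double crossovers. Comparing them with the parentals, only the s allele has switched, so s is the middle locus and the order is d – s – fl.

s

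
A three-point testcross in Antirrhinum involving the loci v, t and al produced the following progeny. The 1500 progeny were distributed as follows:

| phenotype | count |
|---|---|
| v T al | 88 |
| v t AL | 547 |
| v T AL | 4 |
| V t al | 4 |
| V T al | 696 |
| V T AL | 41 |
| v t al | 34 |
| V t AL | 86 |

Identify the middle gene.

t

The two most frequent reciprocal classes, v t AL and V T al, are the parental types, so the F1 was v t AL / V T al.
The two rarest classes, v T AL and V t al, are the double crossovers. Comparing them with the parentals, only the t allele has switched, so t is the middle locus and the order is v – t – al.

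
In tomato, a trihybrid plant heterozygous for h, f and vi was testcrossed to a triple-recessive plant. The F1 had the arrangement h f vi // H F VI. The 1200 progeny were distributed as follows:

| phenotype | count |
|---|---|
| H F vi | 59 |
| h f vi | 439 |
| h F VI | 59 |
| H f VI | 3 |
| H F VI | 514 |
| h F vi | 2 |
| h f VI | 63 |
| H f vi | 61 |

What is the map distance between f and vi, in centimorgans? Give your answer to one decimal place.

The two rarest classes, h F vi and H f VI, are the double crossovers. Comparing them with the parentals, only the f allele has switched, so f is the middle locus and the order is h – f – vi.
Crossovers in the f–vi interval produce the single-crossover classes h f VI and H F vi (63 + 59 = 122) plus the double crossovers (5).
RF(f–vi) = (122 + 5) / 1200 = 127/1200 = 0.1058 → 10.6 centimorgans.

10.6 centimorgans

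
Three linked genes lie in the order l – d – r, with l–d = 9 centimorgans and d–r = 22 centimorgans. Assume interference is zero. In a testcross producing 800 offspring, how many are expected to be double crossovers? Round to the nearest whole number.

16

Map distances give recombination frequencies of 0.090 and 0.220 for the two intervals.
With no interference, expected double-crossover frequency = 0.090 × 0.220 = 0.01980.
Expected number = 0.01980 × 800 = 15.84 ≈ 16.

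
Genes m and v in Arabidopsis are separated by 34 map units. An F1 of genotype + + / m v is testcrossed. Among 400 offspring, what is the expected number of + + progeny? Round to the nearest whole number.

A map distance of 34 map units corresponds to a recombination frequency of 0.340.
The F1 is + + / m v, so + + is a parental gamete class with expected frequency (1 − r)/2 = 0.660/2 = 0.3300.
Expected number = 0.3300 × 400 = 132.00 ≈ 132.

132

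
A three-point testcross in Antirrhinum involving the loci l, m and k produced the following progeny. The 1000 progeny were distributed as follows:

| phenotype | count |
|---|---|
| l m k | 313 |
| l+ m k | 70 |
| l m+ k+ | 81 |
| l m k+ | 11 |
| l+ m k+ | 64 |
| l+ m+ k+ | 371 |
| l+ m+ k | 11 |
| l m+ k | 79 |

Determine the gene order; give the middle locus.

The two most frequent reciprocal classes, l m k and l+ m+ k+, are the parental types, so the F1 was l m k / l+ m+ k+.
The two rarest classes, l m k+ and l+ m+ k, are the double crossovers. Comparing them with the parentals, only the k allele has switched, so k is the middle locus and the order is m – k – l.

k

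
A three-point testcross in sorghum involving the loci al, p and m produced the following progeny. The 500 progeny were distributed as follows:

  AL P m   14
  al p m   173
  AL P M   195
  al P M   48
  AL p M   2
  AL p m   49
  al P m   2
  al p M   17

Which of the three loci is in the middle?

The two most frequent reciprocal classes, al p m and AL P M, are the parental types, so the F1 was al p m / AL P M.
The two rarest classes, al P m and AL p M, are the double crossovers. Comparing them with the parentals, only the p allele has switched, so p is the middle locus and the order is al – p – m.

p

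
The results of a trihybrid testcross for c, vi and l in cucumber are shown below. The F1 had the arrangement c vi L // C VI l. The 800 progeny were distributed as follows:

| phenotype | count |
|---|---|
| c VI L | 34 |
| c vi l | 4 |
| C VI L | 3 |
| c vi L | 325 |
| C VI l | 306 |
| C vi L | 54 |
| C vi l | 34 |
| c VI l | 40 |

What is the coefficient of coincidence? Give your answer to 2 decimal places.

0.74

The two rarest classes, c vi l and C VI L, are the double crossovers. Comparing them with the parentals, only the l allele has switched, so l is the middle locus and the order is c – l – vi.
c–l: (94 + 7)/800 = 0.1263; l–vi: (68 + 7)/800 = 0.0938.
Expected DCO frequency = 0.1263 × 0.0938 ≈ 0.01185; observed = 7/800 ≈ 0.00875.
Coefficient of coincidence = 0.00875/0.01185 ≈ 0.74.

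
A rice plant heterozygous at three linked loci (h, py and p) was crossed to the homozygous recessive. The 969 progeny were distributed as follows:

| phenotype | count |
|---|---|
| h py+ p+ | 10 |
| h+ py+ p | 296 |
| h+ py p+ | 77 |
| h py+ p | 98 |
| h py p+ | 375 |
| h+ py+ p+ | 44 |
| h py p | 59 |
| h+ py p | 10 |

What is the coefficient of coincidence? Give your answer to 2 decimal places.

0.81

The two most frequent reciprocal classes, h py p+ and h+ py+ p, are the parental types, so the F1 was h py p+ / h+ py+ p.
The two rarest classes, h py+ p+ and h+ py p, are the double crossovers. Comparing them with the parentals, only the py allele has switched, so py is the middle locus and the order is p – py – h.
p–py: (103 + 20)/969 = 0.1269; py–h: (175 + 20)/969 = 0.2012.
Expected DCO frequency = 0.1269 × 0.2012 ≈ 0.02553; observed = 20/969 ≈ 0.02064.
Coefficient of coincidence = 0.02064/0.02553 ≈ 0.81.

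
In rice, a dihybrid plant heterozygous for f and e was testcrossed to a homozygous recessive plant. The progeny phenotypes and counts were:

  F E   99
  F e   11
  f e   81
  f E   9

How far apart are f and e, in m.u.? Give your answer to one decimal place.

The two most frequent classes, F E (99) and f e (81), are the parental types, so the F1 was F E / f e.
The recombinant classes are F e and f E: 11 + 9 = 20.
Recombination frequency = 20/200 = 0.1000 ≈ 10.0%, i.e. 10.0 m.u.

10.0 m.u.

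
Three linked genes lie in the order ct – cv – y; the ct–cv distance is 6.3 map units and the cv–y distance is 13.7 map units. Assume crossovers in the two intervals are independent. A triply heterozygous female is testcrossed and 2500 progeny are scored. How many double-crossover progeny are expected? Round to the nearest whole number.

22

Map distances give recombination frequencies of 0.063 and 0.137 for the two intervals.
With no interference, expected double-crossover frequency = 0.063 × 0.137 = 0.00863.
Expected number = 0.00863 × 2500 = 21.58 ≈ 22.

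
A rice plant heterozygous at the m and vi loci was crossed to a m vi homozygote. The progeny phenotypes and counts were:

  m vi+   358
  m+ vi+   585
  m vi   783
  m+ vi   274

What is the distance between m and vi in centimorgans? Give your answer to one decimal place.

31.6 centimorgans

The two most frequent classes, m+ vi+ (585) and m vi (783), are the parental types, so the F1 was m+ vi+ / m vi.
The recombinant classes are m+ vi and m vi+: 274 + 358 = 632.
Recombination frequency = 632/2000 = 0.3160 ≈ 31.6%, i.e. 31.6 centimorgans.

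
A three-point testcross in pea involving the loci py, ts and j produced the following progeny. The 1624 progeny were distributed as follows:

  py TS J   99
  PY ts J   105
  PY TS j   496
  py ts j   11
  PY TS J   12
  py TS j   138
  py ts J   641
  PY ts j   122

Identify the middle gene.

The two most frequent reciprocal classes, PY TS j and py ts J, are the parental types, so the F1 was PY TS j / py ts J.
The two rarest classes, PY TS J and py ts j, are the double crossovers. Comparing them with the parentals, only the j allele has switched, so j is the middle locus and the order is py – j – ts.

j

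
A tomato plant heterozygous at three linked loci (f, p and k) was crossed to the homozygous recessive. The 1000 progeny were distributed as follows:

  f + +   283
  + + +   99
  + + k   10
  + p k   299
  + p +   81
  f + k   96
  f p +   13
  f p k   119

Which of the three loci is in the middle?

The two most frequent reciprocal classes, f + + and + p k, are the parental types, so the F1 was f + + / + p k.
The two rarest classes, f p + and + + k, are the double crossovers. Comparing them with the parentals, only the p allele has switched, so p is the middle locus and the order is k – p – f.

p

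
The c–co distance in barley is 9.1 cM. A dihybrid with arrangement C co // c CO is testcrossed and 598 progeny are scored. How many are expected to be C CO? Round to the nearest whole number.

A map distance of 9.1 cM corresponds to a recombination frequency of 0.091.
The F1 is C co / c CO, so C CO is a recombinant gamete class with expected frequency r/2 = 0.091/2 = 0.0455.
Expected number = 0.0455 × 598 = 27.21 ≈ 27.

27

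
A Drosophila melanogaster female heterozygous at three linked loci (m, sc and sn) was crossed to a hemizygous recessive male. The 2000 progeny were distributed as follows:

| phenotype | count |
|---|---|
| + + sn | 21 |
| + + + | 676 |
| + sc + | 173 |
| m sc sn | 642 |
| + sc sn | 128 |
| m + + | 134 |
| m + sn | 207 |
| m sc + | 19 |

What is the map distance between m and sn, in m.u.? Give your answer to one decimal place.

The two most frequent reciprocal classes, + + + and m sc sn, are the parental types, so the F1 was + + + / m sc sn.
The two rarest classes, + + sn and m sc +, are the double crossovers. Comparing them with the parentals, only the sn allele has switched, so sn is the middle locus and the order is sc – sn – m.
Crossovers in the sn–m interval produce the single-crossover classes m + + and + sc sn (134 + 128 = 262) plus the double crossovers (40).
RF(sn–m) = (262 + 40) / 2000 = 302/2000 = 0.1510 → 15.1 m.u.

15.1 m.u.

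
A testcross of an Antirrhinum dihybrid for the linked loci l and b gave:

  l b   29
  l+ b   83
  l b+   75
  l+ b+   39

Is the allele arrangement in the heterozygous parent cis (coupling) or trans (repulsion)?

The two most frequent classes are l+ b (83) and l b+ (75); these are the parental (non-recombinant) types.
So the F1 carried l+ b on one chromosome and l b+ on the other — the recessive alleles are on opposite chromosomes (trans / repulsion).

trans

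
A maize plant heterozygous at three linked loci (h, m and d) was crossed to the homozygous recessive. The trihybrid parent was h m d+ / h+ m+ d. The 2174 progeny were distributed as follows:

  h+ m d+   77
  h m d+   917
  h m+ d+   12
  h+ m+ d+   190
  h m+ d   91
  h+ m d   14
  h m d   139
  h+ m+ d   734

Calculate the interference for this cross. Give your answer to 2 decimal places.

The two rarest classes, h m+ d+ and h+ m d, are the double crossovers. Comparing them with the parentals, only the m allele has switched, so m is the middle locus and the order is h – m – d.
h–m: (168 + 26)/2174 = 0.0892; m–d: (329 + 26)/2174 = 0.1633.
Expected DCO frequency = 0.0892 × 0.1633 ≈ 0.01457; observed = 26/2174 ≈ 0.01196.
Coefficient of coincidence = 0.01196/0.01457 ≈ 0.82; interference = 1 − 0.82 = 0.18.

0.18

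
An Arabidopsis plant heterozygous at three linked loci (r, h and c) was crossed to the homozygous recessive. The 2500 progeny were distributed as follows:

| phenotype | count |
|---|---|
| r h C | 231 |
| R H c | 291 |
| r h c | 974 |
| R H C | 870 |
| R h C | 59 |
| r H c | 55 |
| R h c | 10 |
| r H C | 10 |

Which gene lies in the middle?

The two most frequent reciprocal classes, r h c and R H C, are the parental types, so the F1 was r h c / R H C.
The two rarest classes, R h c and r H C, are the double crossovers. Comparing them with the parentals, only the r allele has switched, so r is the middle locus and the order is h – r – c.

r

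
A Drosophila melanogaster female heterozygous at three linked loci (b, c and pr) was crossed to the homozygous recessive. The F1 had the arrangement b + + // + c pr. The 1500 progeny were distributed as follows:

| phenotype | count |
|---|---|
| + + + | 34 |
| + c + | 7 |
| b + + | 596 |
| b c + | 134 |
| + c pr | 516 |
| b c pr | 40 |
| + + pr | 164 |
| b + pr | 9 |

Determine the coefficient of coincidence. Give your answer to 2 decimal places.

0.85

The two rarest classes, b + pr and + c +, are the double crossovers. Comparing them with the parentals, only the pr allele has switched, so pr is the middle locus and the order is c – pr – b.
c–pr: (298 + 16)/1500 = 0.2093; pr–b: (74 + 16)/1500 = 0.0600.
Expected DCO frequency = 0.2093 × 0.0600 ≈ 0.01256; observed = 16/1500 ≈ 0.01067.
Coefficient of coincidence = 0.01067/0.01256 ≈ 0.85.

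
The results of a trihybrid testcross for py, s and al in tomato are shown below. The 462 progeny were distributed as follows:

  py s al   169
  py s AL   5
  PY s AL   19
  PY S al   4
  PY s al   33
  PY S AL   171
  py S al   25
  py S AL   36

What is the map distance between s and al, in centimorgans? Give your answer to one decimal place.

The two most frequent reciprocal classes, PY S AL and py s al, are the parental types, so the F1 was PY S AL / py s al.
The two rarest classes, PY S al and py s AL, are the double crossovers. Comparing them with the parentals, only the al allele has switched, so al is the middle locus and the order is s – al – py.
Crossovers in the s–al interval produce the single-crossover classes PY s AL and py S al (19 + 25 = 44) plus the double crossovers (9).
RF(s–al) = (44 + 9) / 462 = 53/462 = 0.1147 → 11.5 centimorgans.

11.5 centimorgans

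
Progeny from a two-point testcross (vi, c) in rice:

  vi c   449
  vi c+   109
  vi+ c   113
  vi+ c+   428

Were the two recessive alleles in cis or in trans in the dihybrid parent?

cis

The two most frequent classes are vi+ c+ (428) and vi c (449); these are the parental (non-recombinant) types.
So the F1 carried vi+ c+ on one chromosome and vi c on the other — the recessive alleles are on the same chromosome (cis / coupling).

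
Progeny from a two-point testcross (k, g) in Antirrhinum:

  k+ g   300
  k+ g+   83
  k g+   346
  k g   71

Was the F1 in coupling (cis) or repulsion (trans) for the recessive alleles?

The two most frequent classes are k+ g (300) and k g+ (346); these are the parental (non-recombinant) types.
So the F1 carried k+ g on one chromosome and k g+ on the other — the recessive alleles are on opposite chromosomes (trans / repulsion).

trans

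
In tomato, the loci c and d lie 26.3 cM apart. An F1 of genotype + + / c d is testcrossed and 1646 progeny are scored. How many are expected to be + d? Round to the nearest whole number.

216

A map distance of 26.3 cM corresponds to a recombination frequency of 0.263.
The F1 is + + / c d, so + d is a recombinant gamete class with expected frequency r/2 = 0.263/2 = 0.1315.
Expected number = 0.1315 × 1646 = 216.45 ≈ 216.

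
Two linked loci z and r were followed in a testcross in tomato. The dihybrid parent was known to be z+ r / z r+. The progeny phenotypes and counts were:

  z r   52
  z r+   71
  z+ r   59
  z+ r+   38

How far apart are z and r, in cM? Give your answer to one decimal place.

40.9 cM

The recombinant classes are z+ r+ and z r: 38 + 52 = 90.
Recombination frequency = 90/220 = 0.4091 ≈ 40.9%, i.e. 40.9 cM.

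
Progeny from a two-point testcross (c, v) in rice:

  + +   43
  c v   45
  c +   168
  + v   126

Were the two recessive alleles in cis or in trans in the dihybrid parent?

The two most frequent classes are + v (126) and c + (168); these are the parental (non-recombinant) types.
So the F1 carried + v on one chromosome and c + on the other — the recessive alleles are on opposite chromosomes (trans / repulsion).

trans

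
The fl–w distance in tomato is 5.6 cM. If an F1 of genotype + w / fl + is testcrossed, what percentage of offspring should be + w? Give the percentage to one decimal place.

A map distance of 5.6 cM corresponds to a recombination frequency of 0.056.
The F1 is + w / fl +, so + w is a parental gamete class with expected frequency (1 − r)/2 = 0.944/2 = 0.4720.
That is 0.4720 = 47.2% of the progeny.

47.2%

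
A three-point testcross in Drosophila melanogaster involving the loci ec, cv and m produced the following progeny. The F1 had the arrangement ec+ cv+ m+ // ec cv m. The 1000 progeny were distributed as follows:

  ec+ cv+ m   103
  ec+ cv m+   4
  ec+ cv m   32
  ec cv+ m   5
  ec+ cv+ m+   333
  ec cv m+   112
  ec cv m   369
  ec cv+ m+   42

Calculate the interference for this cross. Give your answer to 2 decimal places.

The two rarest classes, ec+ cv m+ and ec cv+ m, are the double crossovers. Comparing them with the parentals, only the cv allele has switched, so cv is the middle locus and the order is m – cv – ec.
m–cv: (215 + 9)/1000 = 0.2240; cv–ec: (74 + 9)/1000 = 0.0830.
Expected DCO frequency = 0.2240 × 0.0830 ≈ 0.01859; observed = 9/1000 ≈ 0.00900.
Coefficient of coincidence = 0.00900/0.01859 ≈ 0.48; interference = 1 − 0.48 = 0.52.

0.52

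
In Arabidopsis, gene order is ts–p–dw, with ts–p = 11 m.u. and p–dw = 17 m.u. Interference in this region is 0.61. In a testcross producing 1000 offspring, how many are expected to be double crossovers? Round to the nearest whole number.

7

Map distances give recombination frequencies of 0.110 and 0.170 for the two intervals.
With interference 0.61 (so coincidence = 0.39), expected double-crossover frequency = 0.110 × 0.170 × 0.39 = 0.00729.
Expected number = 0.00729 × 1000 = 7.29 ≈ 7.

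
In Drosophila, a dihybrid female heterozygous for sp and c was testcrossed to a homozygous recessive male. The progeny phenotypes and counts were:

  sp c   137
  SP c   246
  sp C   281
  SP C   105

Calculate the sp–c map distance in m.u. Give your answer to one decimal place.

The two most frequent classes, SP c (246) and sp C (281), are the parental types, so the F1 was SP c / sp C.
The recombinant classes are SP C and sp c: 105 + 137 = 242.
Recombination frequency = 242/769 = 0.3147 ≈ 31.5%, i.e. 31.5 m.u.

31.5 m.u.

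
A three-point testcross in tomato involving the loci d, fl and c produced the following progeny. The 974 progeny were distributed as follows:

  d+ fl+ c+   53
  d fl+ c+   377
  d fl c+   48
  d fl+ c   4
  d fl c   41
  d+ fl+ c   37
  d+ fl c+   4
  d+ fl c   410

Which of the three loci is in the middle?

c

The two most frequent reciprocal classes, d+ fl c and d fl+ c+, are the parental types, so the F1 was d+ fl c / d fl+ c+.
The two rarest classes, d+ fl c+ and d fl+ c, are the double crossovers. Comparing them with the parentals, only the c allele has switched, so c is the middle locus and the order is fl – c – d.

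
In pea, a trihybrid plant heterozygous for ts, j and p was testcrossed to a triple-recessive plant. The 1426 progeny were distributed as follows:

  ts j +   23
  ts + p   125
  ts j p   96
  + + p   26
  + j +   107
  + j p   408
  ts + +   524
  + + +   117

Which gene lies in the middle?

The two most frequent reciprocal classes, ts + + and + j p, are the parental types, so the F1 was ts + + / + j p.
The two rarest classes, ts j + and + + p, are the double crossovers. Comparing them with the parentals, only the j allele has switched, so j is the middle locus and the order is ts – j – p.

j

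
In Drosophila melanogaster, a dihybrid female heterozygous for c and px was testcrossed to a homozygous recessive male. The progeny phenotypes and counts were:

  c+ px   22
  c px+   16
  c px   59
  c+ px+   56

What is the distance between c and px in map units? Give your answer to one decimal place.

24.8 map units

The two most frequent classes, c+ px+ (56) and c px (59), are the parental types, so the F1 was c+ px+ / c px.
The recombinant classes are c+ px and c px+: 22 + 16 = 38.
Recombination frequency = 38/153 = 0.2484 ≈ 24.8%, i.e. 24.8 map units.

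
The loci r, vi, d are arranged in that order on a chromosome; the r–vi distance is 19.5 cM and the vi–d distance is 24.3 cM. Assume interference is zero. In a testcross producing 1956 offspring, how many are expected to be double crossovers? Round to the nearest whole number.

93

Map distances give recombination frequencies of 0.195 and 0.243 for the two intervals.
With no interference, expected double-crossover frequency = 0.195 × 0.243 = 0.04739.
Expected number = 0.04739 × 1956 = 92.69 ≈ 93.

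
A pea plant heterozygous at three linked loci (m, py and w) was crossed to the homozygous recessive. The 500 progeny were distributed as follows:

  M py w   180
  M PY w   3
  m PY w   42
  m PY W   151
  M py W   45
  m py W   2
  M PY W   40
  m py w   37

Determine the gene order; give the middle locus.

py

The two most frequent reciprocal classes, M py w and m PY W, are the parental types, so the F1 was M py w / m PY W.
The two rarest classes, M PY w and m py W, are the double crossovers. Comparing them with the parentals, only the py allele has switched, so py is the middle locus and the order is w – py – m.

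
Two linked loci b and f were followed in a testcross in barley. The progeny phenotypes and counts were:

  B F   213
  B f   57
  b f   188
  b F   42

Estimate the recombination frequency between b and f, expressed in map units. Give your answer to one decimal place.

19.8 map units

The two most frequent classes, B F (213) and b f (188), are the parental types, so the F1 was B F / b f.
The recombinant classes are B f and b F: 57 + 42 = 99.
Recombination frequency = 99/500 = 0.1980 ≈ 19.8%, i.e. 19.8 map units.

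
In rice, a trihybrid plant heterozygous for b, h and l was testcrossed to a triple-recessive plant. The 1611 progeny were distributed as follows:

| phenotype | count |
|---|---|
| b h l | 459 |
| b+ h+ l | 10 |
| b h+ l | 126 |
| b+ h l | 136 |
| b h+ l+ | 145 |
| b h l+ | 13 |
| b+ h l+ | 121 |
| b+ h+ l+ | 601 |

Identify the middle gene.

The two most frequent reciprocal classes, b+ h+ l+ and b h l, are the parental types, so the F1 was b+ h+ l+ / b h l.
The two rarest classes, b+ h+ l and b h l+, are the double crossovers. Comparing them with the parentals, only the l allele has switched, so l is the middle locus and the order is h – l – b.

l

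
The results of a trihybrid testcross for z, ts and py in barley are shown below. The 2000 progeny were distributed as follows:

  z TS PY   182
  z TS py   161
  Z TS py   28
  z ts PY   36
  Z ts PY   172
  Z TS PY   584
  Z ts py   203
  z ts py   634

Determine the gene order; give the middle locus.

The two most frequent reciprocal classes, Z TS PY and z ts py, are the parental types, so the F1 was Z TS PY / z ts py.
The two rarest classes, Z TS py and z ts PY, are the double crossovers. Comparing them with the parentals, only the py allele has switched, so py is the middle locus and the order is z – py – ts.

py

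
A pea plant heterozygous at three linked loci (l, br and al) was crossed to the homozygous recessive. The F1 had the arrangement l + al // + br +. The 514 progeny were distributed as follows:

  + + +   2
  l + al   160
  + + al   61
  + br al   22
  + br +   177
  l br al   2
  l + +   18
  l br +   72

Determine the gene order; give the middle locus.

br

The two rarest classes, l br al and + + +, are the double crossovers. Comparing them with the parentals, only the br allele has switched, so br is the middle locus and the order is al – br – l.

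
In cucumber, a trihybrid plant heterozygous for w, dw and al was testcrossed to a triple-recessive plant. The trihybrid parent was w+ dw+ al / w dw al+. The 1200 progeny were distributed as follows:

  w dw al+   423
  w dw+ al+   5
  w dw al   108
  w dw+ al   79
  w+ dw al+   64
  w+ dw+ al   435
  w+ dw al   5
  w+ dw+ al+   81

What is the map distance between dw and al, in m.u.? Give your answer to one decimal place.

The two rarest classes, w+ dw al and w dw+ al+, are the double crossovers. Comparing them with the parentals, only the dw allele has switched, so dw is the middle locus and the order is al – dw – w.
Crossovers in the al–dw interval produce the single-crossover classes w+ dw+ al+ and w dw al (81 + 108 = 189) plus the double crossovers (10).
RF(al–dw) = (189 + 10) / 1200 = 199/1200 = 0.1658 → 16.6 m.u.

16.6 m.u.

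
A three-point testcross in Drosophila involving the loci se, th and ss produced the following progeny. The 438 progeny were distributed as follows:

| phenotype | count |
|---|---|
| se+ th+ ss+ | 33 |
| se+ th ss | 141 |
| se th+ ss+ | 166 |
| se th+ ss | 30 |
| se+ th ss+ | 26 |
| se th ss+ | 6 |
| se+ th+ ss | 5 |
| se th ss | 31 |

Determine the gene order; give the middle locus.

th

The two most frequent reciprocal classes, se th+ ss+ and se+ th ss, are the parental types, so the F1 was se th+ ss+ / se+ th ss.
The two rarest classes, se th ss+ and se+ th+ ss, are the double crossovers. Comparing them with the parentals, only the th allele has switched, so th is the middle locus and the order is se – th – ss.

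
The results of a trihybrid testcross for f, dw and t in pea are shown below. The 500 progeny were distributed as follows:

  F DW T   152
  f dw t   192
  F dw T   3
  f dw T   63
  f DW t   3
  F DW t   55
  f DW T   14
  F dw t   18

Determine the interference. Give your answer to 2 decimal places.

The two most frequent reciprocal classes, F DW T and f dw t, are the parental types, so the F1 was F DW T / f dw t.
The two rarest classes, F dw T and f DW t, are the double crossovers. Comparing them with the parentals, only the dw allele has switched, so dw is the middle locus and the order is t – dw – f.
t–dw: (118 + 6)/500 = 0.2480; dw–f: (32 + 6)/500 = 0.0760.
Expected DCO frequency = 0.2480 × 0.0760 ≈ 0.01885; observed = 6/500 ≈ 0.01200.
Coefficient of coincidence = 0.01200/0.01885 ≈ 0.64; interference = 1 − 0.64 = 0.36.

0.36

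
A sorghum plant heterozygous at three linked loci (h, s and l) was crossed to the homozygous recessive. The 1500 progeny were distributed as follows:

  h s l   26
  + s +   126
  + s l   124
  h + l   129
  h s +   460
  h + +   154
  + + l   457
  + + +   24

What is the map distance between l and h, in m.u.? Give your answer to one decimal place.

The two most frequent reciprocal classes, + + l and h s +, are the parental types, so the F1 was + + l / h s +.
The two rarest classes, + + + and h s l, are the double crossovers. Comparing them with the parentals, only the l allele has switched, so l is the middle locus and the order is s – l – h.
Crossovers in the l–h interval produce the single-crossover classes h + l and + s + (129 + 126 = 255) plus the double crossovers (50).
RF(l–h) = (255 + 50) / 1500 = 305/1500 = 0.2033 → 20.3 m.u.

20.3 m.u.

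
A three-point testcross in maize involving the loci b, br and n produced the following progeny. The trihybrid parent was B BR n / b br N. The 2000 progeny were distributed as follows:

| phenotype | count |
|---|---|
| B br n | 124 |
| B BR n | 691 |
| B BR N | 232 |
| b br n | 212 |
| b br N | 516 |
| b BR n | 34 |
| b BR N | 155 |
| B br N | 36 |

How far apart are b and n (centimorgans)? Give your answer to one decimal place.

25.7 centimorgans

The two rarest classes, b BR n and B br N, are the double crossovers. Comparing them with the parentals, only the b allele has switched, so b is the middle locus and the order is br – b – n.
Crossovers in the b–n interval produce the single-crossover classes B BR N and b br n (232 + 212 = 444) plus the double crossovers (70).
RF(b–n) = (444 + 70) / 2000 = 514/2000 = 0.2570 → 25.7 centimorgans.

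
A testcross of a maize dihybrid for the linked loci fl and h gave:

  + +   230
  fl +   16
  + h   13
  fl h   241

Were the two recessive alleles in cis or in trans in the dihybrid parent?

The two most frequent classes are + + (230) and fl h (241); these are the parental (non-recombinant) types.
So the F1 carried + + on one chromosome and fl h on the other — the recessive alleles are on the same chromosome (cis / coupling).

cis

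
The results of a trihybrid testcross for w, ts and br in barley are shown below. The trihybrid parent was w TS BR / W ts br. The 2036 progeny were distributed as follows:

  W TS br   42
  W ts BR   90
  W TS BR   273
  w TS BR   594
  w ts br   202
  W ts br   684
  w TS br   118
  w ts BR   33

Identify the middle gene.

The two rarest classes, w ts BR and W TS br, are the double crossovers. Comparing them with the parentals, only the ts allele has switched, so ts is the middle locus and the order is w – ts – br.

ts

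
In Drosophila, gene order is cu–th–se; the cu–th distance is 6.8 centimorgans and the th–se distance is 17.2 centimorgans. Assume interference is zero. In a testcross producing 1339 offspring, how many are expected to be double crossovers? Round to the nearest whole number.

Map distances give recombination frequencies of 0.068 and 0.172 for the two intervals.
With no interference, expected double-crossover frequency = 0.068 × 0.172 = 0.01170.
Expected number = 0.01170 × 1339 = 15.66 ≈ 16.

16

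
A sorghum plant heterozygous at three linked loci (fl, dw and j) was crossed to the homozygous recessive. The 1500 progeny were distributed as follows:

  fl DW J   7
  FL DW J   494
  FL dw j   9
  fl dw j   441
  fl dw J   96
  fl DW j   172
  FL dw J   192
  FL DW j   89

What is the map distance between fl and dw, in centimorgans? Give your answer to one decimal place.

25.3 centimorgans

The two most frequent reciprocal classes, fl dw j and FL DW J, are the parental types, so the F1 was fl dw j / FL DW J.
The two rarest classes, FL dw j and fl DW J, are the double crossovers. Comparing them with the parentals, only the fl allele has switched, so fl is the middle locus and the order is j – fl – dw.
Crossovers in the fl–dw interval produce the single-crossover classes fl DW j and FL dw J (172 + 192 = 364) plus the double crossovers (16).
RF(fl–dw) = (364 + 16) / 1500 = 380/1500 = 0.2533 → 25.3 centimorgans.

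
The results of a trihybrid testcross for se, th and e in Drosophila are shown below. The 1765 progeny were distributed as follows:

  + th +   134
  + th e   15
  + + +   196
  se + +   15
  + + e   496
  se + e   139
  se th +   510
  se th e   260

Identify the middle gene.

th

The two most frequent reciprocal classes, se th + and + + e, are the parental types, so the F1 was se th + / + + e.
The two rarest classes, se + + and + th e, are the double crossovers. Comparing them with the parentals, only the th allele has switched, so th is the middle locus and the order is se – th – e.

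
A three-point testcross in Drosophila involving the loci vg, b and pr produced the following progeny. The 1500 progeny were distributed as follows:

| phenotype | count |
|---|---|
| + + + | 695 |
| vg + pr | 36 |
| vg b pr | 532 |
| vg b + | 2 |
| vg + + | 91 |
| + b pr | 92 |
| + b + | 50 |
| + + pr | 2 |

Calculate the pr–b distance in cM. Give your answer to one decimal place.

6.0 cM

The two most frequent reciprocal classes, vg b pr and + + +, are the parental types, so the F1 was vg b pr / + + +.
The two rarest classes, vg b + and + + pr, are the double crossovers. Comparing them with the parentals, only the pr allele has switched, so pr is the middle locus and the order is vg – pr – b.
Crossovers in the pr–b interval produce the single-crossover classes vg + pr and + b + (36 + 50 = 86) plus the double crossovers (4).
RF(pr–b) = (86 + 4) / 1500 = 90/1500 = 0.0600 → 6.0 cM.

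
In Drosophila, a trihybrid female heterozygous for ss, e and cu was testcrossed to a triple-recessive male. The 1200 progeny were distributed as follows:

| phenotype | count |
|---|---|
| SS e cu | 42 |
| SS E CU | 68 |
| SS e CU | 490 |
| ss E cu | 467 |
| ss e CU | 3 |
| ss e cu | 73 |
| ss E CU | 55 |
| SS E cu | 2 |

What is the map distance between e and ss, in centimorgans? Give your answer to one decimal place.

12.2 centimorgans

The two most frequent reciprocal classes, SS e CU and ss E cu, are the parental types, so the F1 was SS e CU / ss E cu.
The two rarest classes, ss e CU and SS E cu, are the double crossovers. Comparing them with the parentals, only the ss allele has switched, so ss is the middle locus and the order is cu – ss – e.
Crossovers in the ss–e interval produce the single-crossover classes SS E CU and ss e cu (68 + 73 = 141) plus the double crossovers (5).
RF(ss–e) = (141 + 5) / 1200 = 146/1200 = 0.1217 → 12.2 centimorgans.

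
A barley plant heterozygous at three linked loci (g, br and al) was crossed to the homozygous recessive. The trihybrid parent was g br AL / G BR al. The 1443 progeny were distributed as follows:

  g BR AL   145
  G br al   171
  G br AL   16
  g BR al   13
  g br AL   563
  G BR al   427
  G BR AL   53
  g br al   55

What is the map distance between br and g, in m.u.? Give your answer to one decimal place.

The two rarest classes, G br AL and g BR al, are the double crossovers. Comparing them with the parentals, only the g allele has switched, so g is the middle locus and the order is al – g – br.
Crossovers in the g–br interval produce the single-crossover classes g BR AL and G br al (145 + 171 = 316) plus the double crossovers (29).
RF(g–br) = (316 + 29) / 1443 = 345/1443 = 0.2391 → 23.9 m.u.

23.9 m.u.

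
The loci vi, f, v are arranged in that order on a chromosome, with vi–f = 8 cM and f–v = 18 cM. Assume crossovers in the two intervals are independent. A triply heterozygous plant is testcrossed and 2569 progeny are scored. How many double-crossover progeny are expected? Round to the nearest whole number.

Map distances give recombination frequencies of 0.080 and 0.180 for the two intervals.
With no interference, expected double-crossover frequency = 0.080 × 0.180 = 0.01440.
Expected number = 0.01440 × 2569 = 36.99 ≈ 37.

37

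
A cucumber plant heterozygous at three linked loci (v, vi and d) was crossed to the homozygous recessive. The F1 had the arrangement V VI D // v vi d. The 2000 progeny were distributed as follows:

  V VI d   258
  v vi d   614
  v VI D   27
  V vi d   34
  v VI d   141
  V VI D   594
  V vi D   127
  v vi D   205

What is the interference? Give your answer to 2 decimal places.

0.29

The two rarest classes, v VI D and V vi d, are the double crossovers. Comparing them with the parentals, only the v allele has switched, so v is the middle locus and the order is d – v – vi.
d–v: (463 + 61)/2000 = 0.2620; v–vi: (268 + 61)/2000 = 0.1645.
Expected DCO frequency = 0.2620 × 0.1645 ≈ 0.04310; observed = 61/2000 ≈ 0.03050.
Coefficient of coincidence = 0.03050/0.04310 ≈ 0.71; interference = 1 − 0.71 = 0.29.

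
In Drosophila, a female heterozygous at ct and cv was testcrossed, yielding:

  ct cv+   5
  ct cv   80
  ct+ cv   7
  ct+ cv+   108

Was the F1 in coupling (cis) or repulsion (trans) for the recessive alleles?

cis

The two most frequent classes are ct+ cv+ (108) and ct cv (80); these are the parental (non-recombinant) types.
So the F1 carried ct+ cv+ on one chromosome and ct cv on the other — the recessive alleles are on the same chromosome (cis / coupling).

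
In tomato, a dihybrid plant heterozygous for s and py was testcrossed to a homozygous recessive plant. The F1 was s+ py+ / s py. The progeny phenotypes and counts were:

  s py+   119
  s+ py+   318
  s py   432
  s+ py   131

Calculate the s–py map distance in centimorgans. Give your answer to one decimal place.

25.0 centimorgans

The recombinant classes are s+ py and s py+: 131 + 119 = 250.
Recombination frequency = 250/1000 = 0.2500 ≈ 25.0%, i.e. 25.0 centimorgans.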